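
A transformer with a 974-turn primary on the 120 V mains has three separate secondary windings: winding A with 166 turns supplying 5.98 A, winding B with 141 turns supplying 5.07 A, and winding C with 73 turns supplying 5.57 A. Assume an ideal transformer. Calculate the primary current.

I_p ≈ 2.17 A

V_A = 120 × 166/974 = 20.452 V; V_B = 120 × 141/974 = 17.372 V; V_C = 120 × 73/974 = 8.9938 V.
P_out = V_A I_A + V_B I_B + V_C I_C = 20.452×5.98 + 17.372×5.07 + 8.9938×5.57 = 122.30 + 88.074 + 50.096 = 260.47 W.
Ideal ⇒ P_in = P_out, so I_p = P_out/V_p = 260.47/120 = 2.17 A.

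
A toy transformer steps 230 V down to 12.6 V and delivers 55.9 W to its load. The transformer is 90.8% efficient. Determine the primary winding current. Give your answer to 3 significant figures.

P_in = P_out/η = 55.9/0.908 = 61.564 W.
I_p = P_in/V_p = 61.564/230 = 0.268 A.

I_p ≈ 0.268 A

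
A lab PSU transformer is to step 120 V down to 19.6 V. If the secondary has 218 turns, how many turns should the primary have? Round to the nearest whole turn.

N_p = 1335 turns

N_p/N_s = V_p/V_s, so N_p = 218 × 120/19.6 = 1334.7 ≈ 1335 turns.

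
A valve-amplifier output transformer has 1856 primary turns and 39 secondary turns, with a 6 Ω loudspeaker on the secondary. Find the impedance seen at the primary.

Z_p ≈ 13600 Ω

Z_p = (N_p/N_s)² × Z_s = (1856/39)² × 6 = 13600 Ω.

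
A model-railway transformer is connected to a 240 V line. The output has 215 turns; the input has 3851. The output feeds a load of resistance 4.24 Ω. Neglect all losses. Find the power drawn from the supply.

P ≈ 42.3 W

V_out = V_in × N_out/N_in = 240 × 215/3851 = 13.399 V.
I_out = V_out/R = 13.399/4.24 = 3.1602 A.
I_in = I_out × N_out/N_in = 3.1602 × 215/3851 = 0.17643 A.
P = V_in I_in = 240 × 0.17643 = 42.3 W.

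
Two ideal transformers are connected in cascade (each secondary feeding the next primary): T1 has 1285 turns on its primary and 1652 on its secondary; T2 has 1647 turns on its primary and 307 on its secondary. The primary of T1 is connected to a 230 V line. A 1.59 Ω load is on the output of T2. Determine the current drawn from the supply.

I_supply ≈ 8.31 A

Secondary of T1: V = 230.00 × 1652/1285 = 295.69 V.
Secondary of T2: V = 295.69 × 307/1647 = 55.116 V.
I_load = 55.116/1.59 = 34.664 A, so P_out = 55.116 × 34.664 = 1910.6 W.
All ideal ⇒ P_in = P_out, so I_supply = 1910.6/230 = 8.31 A.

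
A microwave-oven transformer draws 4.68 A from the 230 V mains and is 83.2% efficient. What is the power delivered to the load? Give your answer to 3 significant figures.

P_out ≈ 896 W

P_in = V_p I_p = 230 × 4.68 = 1076.4 W.
P_out = η P_in = 0.832 × 1076.4 = 896 W.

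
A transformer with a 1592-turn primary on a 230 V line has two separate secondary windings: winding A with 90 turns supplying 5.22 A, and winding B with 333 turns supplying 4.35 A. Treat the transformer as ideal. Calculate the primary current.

V_A = 230 × 90/1592 = 13.003 V; V_B = 230 × 333/1592 = 48.109 V.
P_out = V_A I_A + V_B I_B = 13.003×5.22 + 48.109×4.35 = 67.873 + 209.28 = 277.15 W.
Ideal ⇒ P_in = P_out, so I_p = P_out/V_p = 277.15/230 = 1.20 A.

I_p ≈ 1.20 A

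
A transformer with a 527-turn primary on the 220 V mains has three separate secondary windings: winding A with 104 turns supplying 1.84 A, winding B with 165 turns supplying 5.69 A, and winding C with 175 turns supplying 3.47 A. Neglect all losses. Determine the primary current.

V_A = 220 × 104/527 = 43.416 V; V_B = 220 × 165/527 = 68.880 V; V_C = 220 × 175/527 = 73.055 V.
P_out = V_A I_A + V_B I_B + V_C I_C = 43.416×1.84 + 68.880×5.69 + 73.055×3.47 = 79.885 + 391.93 + 253.50 = 725.32 W.
Ideal ⇒ P_in = P_out, so I_p = P_out/V_p = 725.32/220 = 3.30 A.

I_p ≈ 3.30 A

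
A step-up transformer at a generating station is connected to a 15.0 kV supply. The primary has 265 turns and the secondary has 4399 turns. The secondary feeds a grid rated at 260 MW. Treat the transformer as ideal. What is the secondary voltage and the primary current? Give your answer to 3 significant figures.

V_s ≈ 249000 V, I_p ≈ 17300 A

V_s = V_p × N_s/N_p = 15000 × 4399/265 = 249000 V.
I_s = P/V_s = 2.60×10^8/249000 = 1044.2 A.
I_p = I_s × N_s/N_p = 1044.2 × 4399/265 = 17300 A.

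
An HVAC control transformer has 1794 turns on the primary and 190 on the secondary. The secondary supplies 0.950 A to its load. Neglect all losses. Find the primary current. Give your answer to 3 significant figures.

For an ideal transformer I_p/I_s = N_s/N_p, so I_p = 0.950 × 190/1794 = 0.101 A.

I_p ≈ 0.101 A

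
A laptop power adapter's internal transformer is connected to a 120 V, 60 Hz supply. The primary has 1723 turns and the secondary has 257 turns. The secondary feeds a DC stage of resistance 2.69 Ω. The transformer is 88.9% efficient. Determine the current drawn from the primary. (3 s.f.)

I_p ≈ 1.12 A

V_s = 120 × 257/1723 = 17.899 V.
I_s = V_s/R = 17.899/2.69 = 6.6539 A.
P_out = V_s I_s = 17.899 × 6.6539 = 119.10 W.
P_in = P_out/η = 119.10/0.889 = 133.97 W.
I_p = P_in/V_p = 133.97/120 = 1.12 A.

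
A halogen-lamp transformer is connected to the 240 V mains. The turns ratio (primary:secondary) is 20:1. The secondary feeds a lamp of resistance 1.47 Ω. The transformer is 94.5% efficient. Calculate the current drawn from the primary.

V_s = 240 × 1/20 = 12.000 V.
I_s = V_s/R = 12.000/1.47 = 8.1633 A.
P_out = V_s I_s = 12.000 × 8.1633 = 97.959 W.
P_in = P_out/η = 97.959/0.945 = 103.66 W.
I_p = P_in/V_p = 103.66/240 = 0.432 A.

I_p ≈ 0.432 A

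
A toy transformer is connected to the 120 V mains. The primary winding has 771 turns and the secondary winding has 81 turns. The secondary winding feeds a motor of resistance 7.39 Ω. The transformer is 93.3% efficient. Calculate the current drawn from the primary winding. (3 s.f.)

V_s = 120 × 81/771 = 12.607 V.
I_s = V_s/R = 12.607/7.39 = 1.7060 A.
P_out = V_s I_s = 12.607 × 1.7060 = 21.507 W.
P_in = P_out/η = 21.507/0.933 = 23.051 W.
I_p = P_in/V_p = 23.051/120 = 0.192 A.

I_p ≈ 0.192 A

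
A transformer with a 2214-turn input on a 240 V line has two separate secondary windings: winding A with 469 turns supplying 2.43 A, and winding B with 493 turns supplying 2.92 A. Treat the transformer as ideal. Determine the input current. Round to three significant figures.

V_A = 240 × 469/2214 = 50.840 V; V_B = 240 × 493/2214 = 53.442 V.
P_out = V_A I_A + V_B I_B = 50.840×2.43 + 53.442×2.92 = 123.54 + 156.05 = 279.59 W.
Ideal ⇒ P_in = P_out, so I_in = P_out/V_in = 279.59/240 = 1.16 A.

I_in ≈ 1.16 A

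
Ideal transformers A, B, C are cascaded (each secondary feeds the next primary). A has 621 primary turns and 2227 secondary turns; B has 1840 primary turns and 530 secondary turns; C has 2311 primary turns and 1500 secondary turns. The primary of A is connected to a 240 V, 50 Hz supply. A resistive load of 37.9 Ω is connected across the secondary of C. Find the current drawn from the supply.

Secondary of A: V = 240.00 × 2227/621 = 860.68 V.
Secondary of B: V = 860.68 × 530/1840 = 247.91 V.
Secondary of C: V = 247.91 × 1500/2311 = 160.91 V.
I_load = 160.91/37.9 = 4.2457 A, so P_out = 160.91 × 4.2457 = 683.19 W.
All ideal ⇒ P_in = P_out, so I_supply = 683.19/240 = 2.85 A.

I_supply ≈ 2.85 A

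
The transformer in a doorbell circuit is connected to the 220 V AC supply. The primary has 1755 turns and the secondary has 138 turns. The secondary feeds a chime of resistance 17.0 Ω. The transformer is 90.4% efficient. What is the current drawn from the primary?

V_s = 220 × 138/1755 = 17.299 V.
I_s = V_s/R = 17.299/17.0 = 1.0176 A.
P_out = V_s I_s = 17.299 × 1.0176 = 17.604 W.
P_in = P_out/η = 17.604/0.904 = 19.473 W.
I_p = P_in/V_p = 19.473/220 = 0.0885 A.

I_p ≈ 0.0885 A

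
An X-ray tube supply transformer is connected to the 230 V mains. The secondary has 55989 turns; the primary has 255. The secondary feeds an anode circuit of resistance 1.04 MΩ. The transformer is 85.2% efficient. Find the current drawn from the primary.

V_s = 230 × 55989/255 = 50500 V.
I_s = V_s/R = 50500/(1.04×10^6) = 0.048558 A.
P_out = V_s I_s = 50500 × 0.048558 = 2452.2 W.
P_in = P_out/η = 2452.2/0.852 = 2878.1 W.
I_p = P_in/V_p = 2878.1/230 = 12.5 A.

I_p ≈ 12.5 A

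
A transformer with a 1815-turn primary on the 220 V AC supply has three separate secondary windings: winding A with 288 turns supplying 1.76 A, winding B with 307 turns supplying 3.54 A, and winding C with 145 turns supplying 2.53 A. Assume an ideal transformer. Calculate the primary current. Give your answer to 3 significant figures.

I_p ≈ 1.08 A

V_A = 220 × 288/1815 = 34.909 V; V_B = 220 × 307/1815 = 37.212 V; V_C = 220 × 145/1815 = 17.576 V.
P_out = V_A I_A + V_B I_B + V_C I_C = 34.909×1.76 + 37.212×3.54 + 17.576×2.53 = 61.440 + 131.73 + 44.467 = 237.64 W.
Ideal ⇒ P_in = P_out, so I_p = P_out/V_p = 237.64/220 = 1.08 A.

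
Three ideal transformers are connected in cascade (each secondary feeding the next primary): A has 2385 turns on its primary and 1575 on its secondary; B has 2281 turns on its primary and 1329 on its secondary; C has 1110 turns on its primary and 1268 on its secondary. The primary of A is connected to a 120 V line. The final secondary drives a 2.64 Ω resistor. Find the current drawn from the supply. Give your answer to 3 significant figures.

After A: V = 120.00 × 1575/2385 = 79.245 V.
After B: V = 79.245 × 1329/2281 = 46.171 V.
After C: V = 46.171 × 1268/1110 = 52.744 V.
I_load = 52.744/2.64 = 19.979 A, so P_out = 52.744 × 19.979 = 1053.7 W.
All ideal ⇒ P_in = P_out, so I_supply = 1053.7/120 = 8.78 A.

I_supply ≈ 8.78 A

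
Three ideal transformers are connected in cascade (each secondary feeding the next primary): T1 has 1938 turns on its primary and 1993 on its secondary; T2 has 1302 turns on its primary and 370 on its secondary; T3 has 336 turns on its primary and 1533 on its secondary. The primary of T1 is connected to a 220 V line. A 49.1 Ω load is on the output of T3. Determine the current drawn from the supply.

I_supply ≈ 7.97 A

Secondary of T1: V = 220.00 × 1993/1938 = 226.24 V.
Secondary of T2: V = 226.24 × 370/1302 = 64.293 V.
Secondary of T3: V = 64.293 × 1533/336 = 293.34 V.
I_load = 293.34/49.1 = 5.9743 A, so P_out = 293.34 × 5.9743 = 1752.5 W.
All ideal ⇒ P_in = P_out, so I_supply = 1752.5/220 = 7.97 A.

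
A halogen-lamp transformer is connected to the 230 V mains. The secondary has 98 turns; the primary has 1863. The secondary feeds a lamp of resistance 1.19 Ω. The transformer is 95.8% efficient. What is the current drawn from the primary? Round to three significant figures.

I_p ≈ 0.558 A

V_s = 230 × 98/1863 = 12.099 V.
I_s = V_s/R = 12.099/1.19 = 10.167 A.
P_out = V_s I_s = 12.099 × 10.167 = 123.01 W.
P_in = P_out/η = 123.01/0.958 = 128.40 W.
I_p = P_in/V_p = 128.40/230 = 0.558 A.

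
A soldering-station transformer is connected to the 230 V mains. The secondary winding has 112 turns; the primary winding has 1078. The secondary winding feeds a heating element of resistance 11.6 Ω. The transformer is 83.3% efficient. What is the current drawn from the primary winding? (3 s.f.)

I_p ≈ 0.257 A

V_s = 230 × 112/1078 = 23.896 V.
I_s = V_s/R = 23.896/11.6 = 2.0600 A.
P_out = V_s I_s = 23.896 × 2.0600 = 49.226 W.
P_in = P_out/η = 49.226/0.833 = 59.095 W.
I_p = P_in/V_p = 59.095/230 = 0.257 A.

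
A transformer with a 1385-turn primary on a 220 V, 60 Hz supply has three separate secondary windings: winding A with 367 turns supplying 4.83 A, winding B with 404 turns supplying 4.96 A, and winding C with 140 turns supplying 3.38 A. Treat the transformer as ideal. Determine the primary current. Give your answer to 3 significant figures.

I_p ≈ 3.07 A

V_A = 220 × 367/1385 = 58.296 V; V_B = 220 × 404/1385 = 64.173 V; V_C = 220 × 140/1385 = 22.238 V.
P_out = V_A I_A + V_B I_B + V_C I_C = 58.296×4.83 + 64.173×4.96 + 22.238×3.38 = 281.57 + 318.30 + 75.165 = 675.03 W.
Ideal ⇒ P_in = P_out, so I_p = P_out/V_p = 675.03/220 = 3.07 A.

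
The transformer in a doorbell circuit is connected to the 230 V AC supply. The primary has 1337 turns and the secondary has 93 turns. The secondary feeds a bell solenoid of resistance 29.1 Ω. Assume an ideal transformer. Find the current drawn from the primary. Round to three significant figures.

V_s = V_p × N_s/N_p = 230 × 93/1337 = 15.999 V.
I_s = V_s/R = 15.999/29.1 = 0.54978 A.
For an ideal transformer I_p N_p = I_s N_s, so I_p = 0.54978 × 93/1337 = 0.0382 A.

I_p ≈ 0.0382 A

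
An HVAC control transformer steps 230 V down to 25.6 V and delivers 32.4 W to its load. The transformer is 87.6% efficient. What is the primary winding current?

P_in = P_out/η = 32.4/0.876 = 36.986 W.
I_p = P_in/V_p = 36.986/230 = 0.161 A.

I_p ≈ 0.161 A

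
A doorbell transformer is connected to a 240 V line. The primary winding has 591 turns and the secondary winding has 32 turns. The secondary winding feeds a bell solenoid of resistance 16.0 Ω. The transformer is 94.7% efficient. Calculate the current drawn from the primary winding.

I_p ≈ 0.0464 A

V_s = 240 × 32/591 = 12.995 V.
I_s = V_s/R = 12.995/16.0 = 0.81218 A.
P_out = V_s I_s = 12.995 × 0.81218 = 10.554 W.
P_in = P_out/η = 10.554/0.947 = 11.145 W.
I_p = P_in/V_p = 11.145/240 = 0.0464 A.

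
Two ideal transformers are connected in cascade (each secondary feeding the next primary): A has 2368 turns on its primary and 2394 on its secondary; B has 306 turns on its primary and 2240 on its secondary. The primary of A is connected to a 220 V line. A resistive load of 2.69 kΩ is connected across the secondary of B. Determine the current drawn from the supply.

After A: V = 220.00 × 2394/2368 = 222.42 V.
After B: V = 222.42 × 2240/306 = 1628.1 V.
I_load = 1628.1/2690 = 0.60526 A, so P_out = 1628.1 × 0.60526 = 985.44 W.
All ideal ⇒ P_in = P_out, so I_supply = 985.44/220 = 4.48 A.

I_supply ≈ 4.48 A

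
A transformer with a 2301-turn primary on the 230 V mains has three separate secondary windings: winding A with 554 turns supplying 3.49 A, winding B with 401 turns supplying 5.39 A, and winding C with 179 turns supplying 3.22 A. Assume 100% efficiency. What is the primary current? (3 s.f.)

V_A = 230 × 554/2301 = 55.376 V; V_B = 230 × 401/2301 = 40.083 V; V_C = 230 × 179/2301 = 17.892 V.
P_out = V_A I_A + V_B I_B + V_C I_C = 55.376×3.49 + 40.083×5.39 + 17.892×3.22 = 193.26 + 216.05 + 57.613 = 466.92 W.
Ideal ⇒ P_in = P_out, so I_p = P_out/V_p = 466.92/230 = 2.03 A.

I_p ≈ 2.03 A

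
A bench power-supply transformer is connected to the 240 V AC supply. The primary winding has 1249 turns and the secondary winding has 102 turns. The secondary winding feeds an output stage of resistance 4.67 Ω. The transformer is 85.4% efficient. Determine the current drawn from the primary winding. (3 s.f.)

I_p ≈ 0.401 A

V_s = 240 × 102/1249 = 19.600 V.
I_s = V_s/R = 19.600/4.67 = 4.1969 A.
P_out = V_s I_s = 19.600 × 4.1969 = 82.259 W.
P_in = P_out/η = 82.259/0.854 = 96.321 W.
I_p = P_in/V_p = 96.321/240 = 0.401 A.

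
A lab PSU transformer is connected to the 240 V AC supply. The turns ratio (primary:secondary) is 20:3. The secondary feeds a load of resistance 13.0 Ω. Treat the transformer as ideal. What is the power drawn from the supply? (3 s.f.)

V_s = V_p × N_s/N_p = 240 × 3/20 = 36.000 V.
I_s = V_s/R = 36.000/13.0 = 2.7692 A.
I_p = I_s × N_s/N_p = 2.7692 × 3/20 = 0.41538 A.
P = V_p I_p = 240 × 0.41538 = 99.7 W.

P ≈ 99.7 W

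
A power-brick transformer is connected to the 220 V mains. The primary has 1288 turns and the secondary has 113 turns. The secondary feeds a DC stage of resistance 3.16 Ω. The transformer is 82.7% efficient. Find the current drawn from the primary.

V_s = 220 × 113/1288 = 19.301 V.
I_s = V_s/R = 19.301/3.16 = 6.1080 A.
P_out = V_s I_s = 19.301 × 6.1080 = 117.89 W.
P_in = P_out/η = 117.89/0.827 = 142.55 W.
I_p = P_in/V_p = 142.55/220 = 0.648 A.

I_p ≈ 0.648 A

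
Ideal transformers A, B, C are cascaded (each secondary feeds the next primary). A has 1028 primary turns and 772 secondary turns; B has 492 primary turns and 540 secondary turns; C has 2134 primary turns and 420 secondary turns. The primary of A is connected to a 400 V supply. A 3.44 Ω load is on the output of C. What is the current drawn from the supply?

Secondary of A: V = 400.00 × 772/1028 = 300.39 V.
Secondary of B: V = 300.39 × 540/492 = 329.70 V.
Secondary of C: V = 329.70 × 420/2134 = 64.888 V.
I_load = 64.888/3.44 = 18.863 A, so P_out = 64.888 × 18.863 = 1224.0 W.
All ideal ⇒ P_in = P_out, so I_supply = 1224.0/400 = 3.06 A.

I_supply ≈ 3.06 A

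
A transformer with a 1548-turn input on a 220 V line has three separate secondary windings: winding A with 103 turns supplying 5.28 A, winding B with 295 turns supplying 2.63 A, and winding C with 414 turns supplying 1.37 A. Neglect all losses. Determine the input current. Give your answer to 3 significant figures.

V_A = 220 × 103/1548 = 14.638 V; V_B = 220 × 295/1548 = 41.925 V; V_C = 220 × 414/1548 = 58.837 V.
P_out = V_A I_A + V_B I_B + V_C I_C = 14.638×5.28 + 41.925×2.63 + 58.837×1.37 = 77.290 + 110.26 + 80.607 = 268.16 W.
Ideal ⇒ P_in = P_out, so I_in = P_out/V_in = 268.16/220 = 1.22 A.

I_in ≈ 1.22 A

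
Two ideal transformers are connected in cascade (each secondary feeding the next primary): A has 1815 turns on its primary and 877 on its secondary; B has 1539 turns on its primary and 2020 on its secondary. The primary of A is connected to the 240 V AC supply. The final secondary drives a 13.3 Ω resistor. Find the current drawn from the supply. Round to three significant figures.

After A: V = 240.00 × 877/1815 = 115.97 V.
After B: V = 115.97 × 2020/1539 = 152.21 V.
I_load = 152.21/13.3 = 11.444 A, so P_out = 152.21 × 11.444 = 1742.0 W.
All ideal ⇒ P_in = P_out, so I_supply = 1742.0/240 = 7.26 A.

I_supply ≈ 7.26 A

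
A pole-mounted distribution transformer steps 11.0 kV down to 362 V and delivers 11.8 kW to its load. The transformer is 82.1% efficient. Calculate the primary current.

I_p ≈ 1.31 A

P_in = P_out/η = 11800/0.821 = 14373 W.
I_p = P_in/V_p = 14373/11000 = 1.31 A.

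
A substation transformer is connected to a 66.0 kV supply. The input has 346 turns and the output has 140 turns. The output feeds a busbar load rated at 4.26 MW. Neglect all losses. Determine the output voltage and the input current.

V_out = V_in × N_out/N_in = 66000 × 140/346 = 26705 V.
I_out = P/V_out = 4.26×10^6/26705 = 159.52 A.
I_in = I_out × N_out/N_in = 159.52 × 140/346 = 64.5 A.

V_out ≈ 26700 V, I_in ≈ 64.5 A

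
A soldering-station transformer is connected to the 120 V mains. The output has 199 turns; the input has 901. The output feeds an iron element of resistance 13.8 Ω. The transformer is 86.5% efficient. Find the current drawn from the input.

V_out = 120 × 199/901 = 26.504 V.
I_out = V_out/R = 26.504/13.8 = 1.9206 A.
P_out = V_out I_out = 26.504 × 1.9206 = 50.903 W.
P_in = P_out/η = 50.903/0.865 = 58.847 W.
I_in = P_in/V_in = 58.847/120 = 0.490 A.

I_in ≈ 0.490 A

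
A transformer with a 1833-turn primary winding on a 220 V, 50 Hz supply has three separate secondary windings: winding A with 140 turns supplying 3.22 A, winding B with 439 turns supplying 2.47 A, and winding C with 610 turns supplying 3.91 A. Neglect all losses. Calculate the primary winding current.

I_p ≈ 2.14 A

V_A = 220 × 140/1833 = 16.803 V; V_B = 220 × 439/1833 = 52.690 V; V_C = 220 × 610/1833 = 73.213 V.
P_out = V_A I_A + V_B I_B + V_C I_C = 16.803×3.22 + 52.690×2.47 + 73.213×3.91 = 54.106 + 130.14 + 286.26 = 470.51 W.
Ideal ⇒ P_in = P_out, so I_p = P_out/V_p = 470.51/220 = 2.14 A.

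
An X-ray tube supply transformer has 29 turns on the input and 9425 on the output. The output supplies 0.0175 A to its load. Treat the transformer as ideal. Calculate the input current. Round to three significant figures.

For an ideal transformer I_in/I_out = N_out/N_in, so I_in = 0.0175 × 9425/29 = 5.69 A.

I_in ≈ 5.69 A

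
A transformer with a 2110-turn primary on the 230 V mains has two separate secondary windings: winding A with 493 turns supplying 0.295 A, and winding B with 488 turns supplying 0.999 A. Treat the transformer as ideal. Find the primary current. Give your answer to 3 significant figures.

I_p ≈ 0.300 A

V_A = 230 × 493/2110 = 53.739 V; V_B = 230 × 488/2110 = 53.194 V.
P_out = V_A I_A + V_B I_B = 53.739×0.295 + 53.194×0.999 = 15.853 + 53.141 = 68.994 W.
Ideal ⇒ P_in = P_out, so I_p = P_out/V_p = 68.994/230 = 0.300 A.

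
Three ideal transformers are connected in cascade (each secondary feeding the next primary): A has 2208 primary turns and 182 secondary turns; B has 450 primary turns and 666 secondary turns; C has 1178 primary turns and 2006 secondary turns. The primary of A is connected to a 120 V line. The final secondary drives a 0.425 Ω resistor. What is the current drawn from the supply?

After A: V = 120.00 × 182/2208 = 9.8913 V.
After B: V = 9.8913 × 666/450 = 14.639 V.
After C: V = 14.639 × 2006/1178 = 24.929 V.
I_load = 24.929/0.425 = 58.656 A, so P_out = 24.929 × 58.656 = 1462.2 W.
All ideal ⇒ P_in = P_out, so I_supply = 1462.2/120 = 12.2 A.

I_supply ≈ 12.2 A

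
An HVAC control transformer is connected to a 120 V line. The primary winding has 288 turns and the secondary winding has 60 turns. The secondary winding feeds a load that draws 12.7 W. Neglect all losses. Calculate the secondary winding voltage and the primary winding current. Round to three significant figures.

V_s = V_p × N_s/N_p = 120 × 60/288 = 25.000 V.
I_s = P/V_s = 12.7/25.000 = 0.50800 A.
I_p = I_s × N_s/N_p = 0.50800 × 60/288 = 0.106 A.

V_s ≈ 25.0 V, I_p ≈ 0.106 A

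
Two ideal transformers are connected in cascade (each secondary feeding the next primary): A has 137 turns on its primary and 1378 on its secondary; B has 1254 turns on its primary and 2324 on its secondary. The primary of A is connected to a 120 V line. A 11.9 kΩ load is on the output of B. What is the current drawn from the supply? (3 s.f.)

I_supply ≈ 3.50 A

Secondary of A: V = 120.00 × 1378/137 = 1207.0 V.
Secondary of B: V = 1207.0 × 2324/1254 = 2236.9 V.
I_load = 2236.9/11900 = 0.18798 A, so P_out = 2236.9 × 0.18798 = 420.48 W.
All ideal ⇒ P_in = P_out, so I_supply = 420.48/120 = 3.50 A.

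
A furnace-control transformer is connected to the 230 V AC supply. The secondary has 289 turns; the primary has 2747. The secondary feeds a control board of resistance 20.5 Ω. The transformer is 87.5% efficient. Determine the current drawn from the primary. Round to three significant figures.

V_s = 230 × 289/2747 = 24.197 V.
I_s = V_s/R = 24.197/20.5 = 1.1804 A.
P_out = V_s I_s = 24.197 × 1.1804 = 28.561 W.
P_in = P_out/η = 28.561/0.875 = 32.642 W.
I_p = P_in/V_p = 32.642/230 = 0.142 A.

I_p ≈ 0.142 A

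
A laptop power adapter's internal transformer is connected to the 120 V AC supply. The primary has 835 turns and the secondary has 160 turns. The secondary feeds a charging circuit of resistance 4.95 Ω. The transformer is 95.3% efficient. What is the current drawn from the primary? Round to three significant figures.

V_s = 120 × 160/835 = 22.994 V.
I_s = V_s/R = 22.994/4.95 = 4.6453 A.
P_out = V_s I_s = 22.994 × 4.6453 = 106.81 W.
P_in = P_out/η = 106.81/0.953 = 112.08 W.
I_p = P_in/V_p = 112.08/120 = 0.934 A.

I_p ≈ 0.934 A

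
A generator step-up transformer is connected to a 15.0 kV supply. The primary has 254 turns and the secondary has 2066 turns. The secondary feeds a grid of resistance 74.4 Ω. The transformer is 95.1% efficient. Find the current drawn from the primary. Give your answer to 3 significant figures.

I_p ≈ 14000 A

V_s = 15000 × 2066/254 = 122010 V.
I_s = V_s/R = 122010/74.4 = 1639.9 A.
P_out = V_s I_s = 122010 × 1639.9 = 2.0008×10^8 W.
P_in = P_out/η = 2.0008×10^8/0.951 = 2.1039×10^8 W.
I_p = P_in/V_p = 2.1039×10^8/15000 = 14000 A.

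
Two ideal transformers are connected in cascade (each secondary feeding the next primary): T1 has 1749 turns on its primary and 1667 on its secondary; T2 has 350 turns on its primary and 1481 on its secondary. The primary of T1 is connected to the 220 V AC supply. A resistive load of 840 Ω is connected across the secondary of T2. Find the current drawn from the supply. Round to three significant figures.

After T1: V = 220.00 × 1667/1749 = 209.69 V.
After T2: V = 209.69 × 1481/350 = 887.27 V.
I_load = 887.27/840 = 1.0563 A, so P_out = 887.27 × 1.0563 = 937.20 W.
All ideal ⇒ P_in = P_out, so I_supply = 937.20/220 = 4.26 A.

I_supply ≈ 4.26 A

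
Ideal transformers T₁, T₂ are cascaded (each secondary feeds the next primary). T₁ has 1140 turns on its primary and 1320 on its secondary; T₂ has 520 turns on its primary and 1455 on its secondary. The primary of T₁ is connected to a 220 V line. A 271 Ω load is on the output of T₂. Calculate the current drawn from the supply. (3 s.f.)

After T₁: V = 220.00 × 1320/1140 = 254.74 V.
After T₂: V = 254.74 × 1455/520 = 712.77 V.
I_load = 712.77/271 = 2.6302 A, so P_out = 712.77 × 2.6302 = 1874.7 W.
All ideal ⇒ P_in = P_out, so I_supply = 1874.7/220 = 8.52 A.

I_supply ≈ 8.52 A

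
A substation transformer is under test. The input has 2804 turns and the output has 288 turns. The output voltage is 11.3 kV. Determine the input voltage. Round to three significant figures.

V_in/V_out = N_in/N_out, so V_in = 11300 × 2804/288 = 110000 V.

V_in ≈ 110000 V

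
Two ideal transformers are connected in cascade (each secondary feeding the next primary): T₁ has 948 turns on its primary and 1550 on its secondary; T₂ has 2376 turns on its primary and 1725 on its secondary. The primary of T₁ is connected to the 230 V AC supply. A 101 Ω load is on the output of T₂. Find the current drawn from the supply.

I_supply ≈ 3.21 A

After T₁: V = 230.00 × 1550/948 = 376.05 V.
After T₂: V = 376.05 × 1725/2376 = 273.02 V.
I_load = 273.02/101 = 2.7032 A, so P_out = 273.02 × 2.7032 = 738.02 W.
All ideal ⇒ P_in = P_out, so I_supply = 738.02/230 = 3.21 A.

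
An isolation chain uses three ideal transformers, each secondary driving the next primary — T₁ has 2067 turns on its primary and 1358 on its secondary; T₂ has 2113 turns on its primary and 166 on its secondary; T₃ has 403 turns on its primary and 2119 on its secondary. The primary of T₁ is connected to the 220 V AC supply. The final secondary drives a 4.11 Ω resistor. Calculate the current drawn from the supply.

Secondary of T₁: V = 220.00 × 1358/2067 = 144.54 V.
Secondary of T₂: V = 144.54 × 166/2113 = 11.355 V.
Secondary of T₃: V = 11.355 × 2119/403 = 59.706 V.
I_load = 59.706/4.11 = 14.527 A, so P_out = 59.706 × 14.527 = 867.34 W.
All ideal ⇒ P_in = P_out, so I_supply = 867.34/220 = 3.94 A.

I_supply ≈ 3.94 A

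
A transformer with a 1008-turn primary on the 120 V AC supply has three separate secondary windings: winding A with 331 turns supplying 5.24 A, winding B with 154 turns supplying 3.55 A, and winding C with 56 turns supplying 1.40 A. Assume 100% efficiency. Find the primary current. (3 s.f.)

V_A = 120 × 331/1008 = 39.405 V; V_B = 120 × 154/1008 = 18.333 V; V_C = 120 × 56/1008 = 6.6667 V.
P_out = V_A I_A + V_B I_B + V_C I_C = 39.405×5.24 + 18.333×3.55 + 6.6667×1.40 = 206.48 + 65.083 + 9.3333 = 280.90 W.
Ideal ⇒ P_in = P_out, so I_p = P_out/V_p = 280.90/120 = 2.34 A.

I_p ≈ 2.34 A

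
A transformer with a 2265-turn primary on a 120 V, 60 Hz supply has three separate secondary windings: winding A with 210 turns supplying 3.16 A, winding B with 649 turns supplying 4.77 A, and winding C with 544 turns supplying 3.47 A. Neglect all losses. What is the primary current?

I_p ≈ 2.49 A

V_A = 120 × 210/2265 = 11.126 V; V_B = 120 × 649/2265 = 34.384 V; V_C = 120 × 544/2265 = 28.821 V.
P_out = V_A I_A + V_B I_B + V_C I_C = 11.126×3.16 + 34.384×4.77 + 28.821×3.47 = 35.158 + 164.01 + 100.01 = 299.18 W.
Ideal ⇒ P_in = P_out, so I_p = P_out/V_p = 299.18/120 = 2.49 A.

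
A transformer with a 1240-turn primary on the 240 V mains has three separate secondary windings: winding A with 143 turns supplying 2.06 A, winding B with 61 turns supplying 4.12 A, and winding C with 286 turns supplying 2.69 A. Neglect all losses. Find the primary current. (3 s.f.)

I_p ≈ 1.06 A

V_A = 240 × 143/1240 = 27.677 V; V_B = 240 × 61/1240 = 11.806 V; V_C = 240 × 286/1240 = 55.355 V.
P_out = V_A I_A + V_B I_B + V_C I_C = 27.677×2.06 + 11.806×4.12 + 55.355×2.69 = 57.015 + 48.643 + 148.90 = 254.56 W.
Ideal ⇒ P_in = P_out, so I_p = P_out/V_p = 254.56/240 = 1.06 A.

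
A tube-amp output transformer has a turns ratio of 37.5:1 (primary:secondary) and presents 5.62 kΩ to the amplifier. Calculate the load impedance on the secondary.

Z_s ≈ 4.00 Ω

Z_s = Z_p/(N_p/N_s)² = 5620/37.5² = 4.00 Ω.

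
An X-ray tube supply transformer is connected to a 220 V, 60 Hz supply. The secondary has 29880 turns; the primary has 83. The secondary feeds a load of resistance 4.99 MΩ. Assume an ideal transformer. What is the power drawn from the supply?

P ≈ 1260 W

V_s = V_p × N_s/N_p = 220 × 29880/83 = 79200 V.
I_s = V_s/R = 79200/(4.99×10^6) = 0.015872 A.
I_p = I_s × N_s/N_p = 0.015872 × 29880/83 = 5.7138 A.
P = V_p I_p = 220 × 5.7138 = 1260 W.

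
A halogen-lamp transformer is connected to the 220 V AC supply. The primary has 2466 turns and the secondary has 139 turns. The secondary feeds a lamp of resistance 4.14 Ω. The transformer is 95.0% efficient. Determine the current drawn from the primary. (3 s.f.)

I_p ≈ 0.178 A

V_s = 220 × 139/2466 = 12.401 V.
I_s = V_s/R = 12.401/4.14 = 2.9953 A.
P_out = V_s I_s = 12.401 × 2.9953 = 37.144 W.
P_in = P_out/η = 37.144/0.950 = 39.099 W.
I_p = P_in/V_p = 39.099/220 = 0.178 A.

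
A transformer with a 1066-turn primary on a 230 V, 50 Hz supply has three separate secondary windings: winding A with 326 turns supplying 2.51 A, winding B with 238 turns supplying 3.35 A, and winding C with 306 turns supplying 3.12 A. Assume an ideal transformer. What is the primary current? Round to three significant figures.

I_p ≈ 2.41 A

V_A = 230 × 326/1066 = 70.338 V; V_B = 230 × 238/1066 = 51.351 V; V_C = 230 × 306/1066 = 66.023 V.
P_out = V_A I_A + V_B I_B + V_C I_C = 70.338×2.51 + 51.351×3.35 + 66.023×3.12 = 176.55 + 172.03 + 205.99 = 554.56 W.
Ideal ⇒ P_in = P_out, so I_p = P_out/V_p = 554.56/230 = 2.41 A.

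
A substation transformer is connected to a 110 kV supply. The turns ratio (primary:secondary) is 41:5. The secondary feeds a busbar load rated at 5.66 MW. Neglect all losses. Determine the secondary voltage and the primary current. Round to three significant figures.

V_s ≈ 13400 V, I_p ≈ 51.5 A

V_s = V_p × N_s/N_p = 110000 × 5/41 = 13415 V.
I_s = P/V_s = 5.66×10^6/13415 = 421.93 A.
I_p = I_s × N_s/N_p = 421.93 × 5/41 = 51.5 A.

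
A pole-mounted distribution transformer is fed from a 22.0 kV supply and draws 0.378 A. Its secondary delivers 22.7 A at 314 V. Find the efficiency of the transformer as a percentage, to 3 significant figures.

P_in = 22000 × 0.378 = 8316.00 W.
P_out = 314 × 22.7 = 7127.80 W.
η = P_out/P_in = 7127.80/8316.00 = 0.857.

η ≈ 85.7%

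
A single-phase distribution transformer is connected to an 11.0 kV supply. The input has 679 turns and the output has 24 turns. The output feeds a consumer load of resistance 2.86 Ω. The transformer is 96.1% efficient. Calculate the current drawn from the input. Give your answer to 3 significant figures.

V_out = 11000 × 24/679 = 388.81 V.
I_out = V_out/R = 388.81/2.86 = 135.95 A.
P_out = V_out I_out = 388.81 × 135.95 = 52857 W.
P_in = P_out/η = 52857/0.961 = 55002 W.
I_in = P_in/V_in = 55002/11000 = 5.00 A.

I_in ≈ 5.00 A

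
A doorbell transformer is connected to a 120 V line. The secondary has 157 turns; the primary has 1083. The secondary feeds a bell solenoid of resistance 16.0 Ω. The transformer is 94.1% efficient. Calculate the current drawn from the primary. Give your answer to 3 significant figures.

V_s = 120 × 157/1083 = 17.396 V.
I_s = V_s/R = 17.396/16.0 = 1.0873 A.
P_out = V_s I_s = 17.396 × 1.0873 = 18.914 W.
P_in = P_out/η = 18.914/0.941 = 20.100 W.
I_p = P_in/V_p = 20.100/120 = 0.167 A.

I_p ≈ 0.167 A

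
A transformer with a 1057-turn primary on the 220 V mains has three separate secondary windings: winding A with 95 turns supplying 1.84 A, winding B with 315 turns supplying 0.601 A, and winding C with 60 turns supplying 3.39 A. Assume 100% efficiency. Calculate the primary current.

I_p ≈ 0.537 A

V_A = 220 × 95/1057 = 19.773 V; V_B = 220 × 315/1057 = 65.563 V; V_C = 220 × 60/1057 = 12.488 V.
P_out = V_A I_A + V_B I_B + V_C I_C = 19.773×1.84 + 65.563×0.601 + 12.488×3.39 = 36.382 + 39.403 + 42.335 = 118.12 W.
Ideal ⇒ P_in = P_out, so I_p = P_out/V_p = 118.12/220 = 0.537 A.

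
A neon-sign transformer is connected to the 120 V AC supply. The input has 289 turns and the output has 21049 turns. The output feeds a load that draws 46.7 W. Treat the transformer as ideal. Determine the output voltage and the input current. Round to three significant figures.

V_out ≈ 8740 V, I_in ≈ 0.389 A

V_out = V_in × N_out/N_in = 120 × 21049/289 = 8740.1 V.
I_out = P/V_out = 46.7/8740.1 = 0.0053432 A.
I_in = I_out × N_out/N_in = 0.0053432 × 21049/289 = 0.389 A.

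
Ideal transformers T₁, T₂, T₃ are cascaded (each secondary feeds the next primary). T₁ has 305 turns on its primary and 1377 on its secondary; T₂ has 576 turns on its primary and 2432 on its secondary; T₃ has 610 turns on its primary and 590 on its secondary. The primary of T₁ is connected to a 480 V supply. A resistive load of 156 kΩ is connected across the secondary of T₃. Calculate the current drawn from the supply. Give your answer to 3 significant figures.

After T₁: V = 480.00 × 1377/305 = 2167.1 V.
After T₂: V = 2167.1 × 2432/576 = 9149.9 V.
After T₃: V = 9149.9 × 590/610 = 8849.9 V.
I_load = 8849.9/156000 = 0.056730 A, so P_out = 8849.9 × 0.056730 = 502.06 W.
All ideal ⇒ P_in = P_out, so I_supply = 502.06/480 = 1.05 A.

I_supply ≈ 1.05 A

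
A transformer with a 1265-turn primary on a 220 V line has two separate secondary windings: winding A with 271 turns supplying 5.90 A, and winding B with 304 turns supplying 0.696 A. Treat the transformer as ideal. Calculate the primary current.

V_A = 220 × 271/1265 = 47.130 V; V_B = 220 × 304/1265 = 52.870 V.
P_out = V_A I_A + V_B I_B = 47.130×5.90 + 52.870×0.696 = 278.07 + 36.797 = 314.87 W.
Ideal ⇒ P_in = P_out, so I_p = P_out/V_p = 314.87/220 = 1.43 A.

I_p ≈ 1.43 A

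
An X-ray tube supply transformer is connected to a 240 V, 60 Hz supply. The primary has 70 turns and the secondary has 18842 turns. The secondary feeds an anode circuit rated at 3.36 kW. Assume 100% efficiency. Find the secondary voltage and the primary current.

V_s = V_p × N_s/N_p = 240 × 18842/70 = 64601 V.
I_s = P/V_s = 3360/64601 = 0.052011 A.
I_p = I_s × N_s/N_p = 0.052011 × 18842/70 = 14.0 A.

V_s ≈ 64600 V, I_p ≈ 14.0 A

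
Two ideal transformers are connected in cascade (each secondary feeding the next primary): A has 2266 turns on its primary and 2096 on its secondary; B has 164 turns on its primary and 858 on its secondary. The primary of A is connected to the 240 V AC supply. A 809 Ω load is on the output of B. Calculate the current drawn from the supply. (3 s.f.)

I_supply ≈ 6.95 A

Secondary of A: V = 240.00 × 2096/2266 = 221.99 V.
Secondary of B: V = 221.99 × 858/164 = 1161.4 V.
I_load = 1161.4/809 = 1.4356 A, so P_out = 1161.4 × 1.4356 = 1667.3 W.
All ideal ⇒ P_in = P_out, so I_supply = 1667.3/240 = 6.95 A.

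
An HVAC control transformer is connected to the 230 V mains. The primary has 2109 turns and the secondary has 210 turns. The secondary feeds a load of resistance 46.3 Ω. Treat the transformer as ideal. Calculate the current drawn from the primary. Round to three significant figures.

I_p ≈ 0.0493 A

V_s = V_p × N_s/N_p = 230 × 210/2109 = 22.902 V.
I_s = V_s/R = 22.902/46.3 = 0.49464 A.
For an ideal transformer I_p N_p = I_s N_s, so I_p = 0.49464 × 210/2109 = 0.0493 A.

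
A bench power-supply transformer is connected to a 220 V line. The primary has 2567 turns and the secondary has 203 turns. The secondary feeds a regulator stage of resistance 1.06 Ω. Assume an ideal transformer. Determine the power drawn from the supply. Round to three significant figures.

V_s = V_p × N_s/N_p = 220 × 203/2567 = 17.398 V.
I_s = V_s/R = 17.398/1.06 = 16.413 A.
I_p = I_s × N_s/N_p = 16.413 × 203/2567 = 1.2979 A.
P = V_p I_p = 220 × 1.2979 = 286 W.

P ≈ 286 W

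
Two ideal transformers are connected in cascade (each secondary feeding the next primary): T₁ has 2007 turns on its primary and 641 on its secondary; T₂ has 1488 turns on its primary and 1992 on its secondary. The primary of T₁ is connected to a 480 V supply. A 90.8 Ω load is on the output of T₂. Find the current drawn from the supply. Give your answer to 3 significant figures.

Secondary of T₁: V = 480.00 × 641/2007 = 153.30 V.
Secondary of T₂: V = 153.30 × 1992/1488 = 205.23 V.
I_load = 205.23/90.8 = 2.2602 A, so P_out = 205.23 × 2.2602 = 463.86 W.
All ideal ⇒ P_in = P_out, so I_supply = 463.86/480 = 0.966 A.

I_supply ≈ 0.966 A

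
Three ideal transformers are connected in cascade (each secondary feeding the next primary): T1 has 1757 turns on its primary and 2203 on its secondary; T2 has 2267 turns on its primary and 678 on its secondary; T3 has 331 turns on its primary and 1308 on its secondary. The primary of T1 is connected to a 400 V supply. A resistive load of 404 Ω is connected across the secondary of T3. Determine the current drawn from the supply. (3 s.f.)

Secondary of T1: V = 400.00 × 2203/1757 = 501.54 V.
Secondary of T2: V = 501.54 × 678/2267 = 150.00 V.
Secondary of T3: V = 150.00 × 1308/331 = 592.74 V.
I_load = 592.74/404 = 1.4672 A, so P_out = 592.74 × 1.4672 = 869.64 W.
All ideal ⇒ P_in = P_out, so I_supply = 869.64/400 = 2.17 A.

I_supply ≈ 2.17 A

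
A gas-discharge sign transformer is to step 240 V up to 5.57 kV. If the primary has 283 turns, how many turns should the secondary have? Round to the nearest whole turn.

N_s/N_p = V_s/V_p, so N_s = 283 × 5570/240 = 6568.0 ≈ 6568 turns.

N_s = 6568 turns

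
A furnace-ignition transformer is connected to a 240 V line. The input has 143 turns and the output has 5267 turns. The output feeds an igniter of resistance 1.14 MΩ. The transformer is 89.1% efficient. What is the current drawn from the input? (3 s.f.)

I_in ≈ 0.321 A

V_out = 240 × 5267/143 = 8839.7 V.
I_out = V_out/R = 8839.7/(1.14×10^6) = 0.0077541 A.
P_out = V_out I_out = 8839.7 × 0.0077541 = 68.544 W.
P_in = P_out/η = 68.544/0.891 = 76.930 W.
I_in = P_in/V_in = 76.930/240 = 0.321 A.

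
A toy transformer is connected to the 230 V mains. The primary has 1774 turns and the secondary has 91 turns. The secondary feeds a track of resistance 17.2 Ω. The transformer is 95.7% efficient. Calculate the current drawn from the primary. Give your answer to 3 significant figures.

I_p ≈ 0.0368 A

V_s = 230 × 91/1774 = 11.798 V.
I_s = V_s/R = 11.798/17.2 = 0.68594 A.
P_out = V_s I_s = 11.798 × 0.68594 = 8.0929 W.
P_in = P_out/η = 8.0929/0.957 = 8.4565 W.
I_p = P_in/V_p = 8.4565/230 = 0.0368 A.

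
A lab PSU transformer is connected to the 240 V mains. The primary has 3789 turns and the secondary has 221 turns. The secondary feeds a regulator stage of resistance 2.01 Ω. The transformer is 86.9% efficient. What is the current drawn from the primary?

V_s = 240 × 221/3789 = 13.998 V.
I_s = V_s/R = 13.998/2.01 = 6.9644 A.
P_out = V_s I_s = 13.998 × 6.9644 = 97.490 W.
P_in = P_out/η = 97.490/0.869 = 112.19 W.
I_p = P_in/V_p = 112.19/240 = 0.467 A.

I_p ≈ 0.467 A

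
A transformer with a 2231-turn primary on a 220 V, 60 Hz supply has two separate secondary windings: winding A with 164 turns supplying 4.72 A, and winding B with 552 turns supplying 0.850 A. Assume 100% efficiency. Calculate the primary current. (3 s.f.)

V_A = 220 × 164/2231 = 16.172 V; V_B = 220 × 552/2231 = 54.433 V.
P_out = V_A I_A + V_B I_B = 16.172×4.72 + 54.433×0.850 = 76.332 + 46.268 = 122.60 W.
Ideal ⇒ P_in = P_out, so I_p = P_out/V_p = 122.60/220 = 0.557 A.

I_p ≈ 0.557 A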